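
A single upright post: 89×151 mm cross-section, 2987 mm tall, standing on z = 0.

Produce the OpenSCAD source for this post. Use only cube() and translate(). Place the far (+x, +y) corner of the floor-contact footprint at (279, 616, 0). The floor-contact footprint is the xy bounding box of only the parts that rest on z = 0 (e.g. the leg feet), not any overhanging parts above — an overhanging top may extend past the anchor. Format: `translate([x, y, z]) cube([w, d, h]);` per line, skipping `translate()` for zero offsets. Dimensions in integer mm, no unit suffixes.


translate([190, 465, 0]) cube([89, 151, 2987]);


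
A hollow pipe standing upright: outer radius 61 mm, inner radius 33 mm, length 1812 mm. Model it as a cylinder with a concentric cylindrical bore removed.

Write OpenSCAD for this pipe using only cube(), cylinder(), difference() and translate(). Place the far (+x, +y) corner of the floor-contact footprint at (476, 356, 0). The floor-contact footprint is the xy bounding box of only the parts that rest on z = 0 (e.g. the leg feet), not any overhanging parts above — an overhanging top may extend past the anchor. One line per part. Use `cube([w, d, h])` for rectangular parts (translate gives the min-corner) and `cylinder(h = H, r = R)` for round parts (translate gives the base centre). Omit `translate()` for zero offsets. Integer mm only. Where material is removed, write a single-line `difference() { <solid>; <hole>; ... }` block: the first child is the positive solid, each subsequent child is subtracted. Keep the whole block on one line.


difference() { translate([415, 295, 0]) cylinder(h = 1812, r = 61); translate([415, 295, 0]) cylinder(h = 1812, r = 33); }


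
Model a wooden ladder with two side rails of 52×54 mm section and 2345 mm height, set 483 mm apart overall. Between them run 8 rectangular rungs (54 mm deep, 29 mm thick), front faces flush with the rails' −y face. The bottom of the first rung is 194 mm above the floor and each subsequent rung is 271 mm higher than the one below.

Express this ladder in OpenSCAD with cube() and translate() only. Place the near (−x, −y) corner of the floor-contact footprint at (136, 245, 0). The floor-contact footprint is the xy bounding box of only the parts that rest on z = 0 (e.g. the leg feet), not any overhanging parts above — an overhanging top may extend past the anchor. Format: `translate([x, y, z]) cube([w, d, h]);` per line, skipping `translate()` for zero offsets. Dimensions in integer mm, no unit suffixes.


translate([136, 245, 0]) cube([52, 54, 2345]);
translate([567, 245, 0]) cube([52, 54, 2345]);
translate([188, 245, 194]) cube([379, 54, 29]);
translate([188, 245, 465]) cube([379, 54, 29]);
translate([188, 245, 736]) cube([379, 54, 29]);
translate([188, 245, 1007]) cube([379, 54, 29]);
translate([188, 245, 1278]) cube([379, 54, 29]);
translate([188, 245, 1549]) cube([379, 54, 29]);
translate([188, 245, 1820]) cube([379, 54, 29]);
translate([188, 245, 2091]) cube([379, 54, 29]);


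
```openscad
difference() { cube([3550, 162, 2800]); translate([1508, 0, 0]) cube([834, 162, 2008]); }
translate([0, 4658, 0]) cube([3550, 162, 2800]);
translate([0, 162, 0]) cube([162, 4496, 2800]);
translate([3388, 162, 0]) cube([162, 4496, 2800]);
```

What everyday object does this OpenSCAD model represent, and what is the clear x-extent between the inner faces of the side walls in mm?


A single room. The interior width is 3226 mm.

Four walls enclosing a rectangle with a door in the front wall — a room. Outside width 3550 minus two 162 mm walls gives 3226 mm.


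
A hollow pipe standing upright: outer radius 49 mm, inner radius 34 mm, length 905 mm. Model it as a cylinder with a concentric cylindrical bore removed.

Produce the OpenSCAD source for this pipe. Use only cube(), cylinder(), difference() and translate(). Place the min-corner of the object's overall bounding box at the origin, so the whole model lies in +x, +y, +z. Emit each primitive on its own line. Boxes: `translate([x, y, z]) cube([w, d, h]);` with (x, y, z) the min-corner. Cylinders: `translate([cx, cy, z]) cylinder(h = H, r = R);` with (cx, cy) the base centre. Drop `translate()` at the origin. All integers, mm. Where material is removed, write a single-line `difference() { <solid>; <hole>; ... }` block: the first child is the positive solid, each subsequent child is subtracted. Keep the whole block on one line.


difference() { translate([49, 49, 0]) cylinder(h = 905, r = 49); translate([49, 49, 0]) cylinder(h = 905, r = 34); }


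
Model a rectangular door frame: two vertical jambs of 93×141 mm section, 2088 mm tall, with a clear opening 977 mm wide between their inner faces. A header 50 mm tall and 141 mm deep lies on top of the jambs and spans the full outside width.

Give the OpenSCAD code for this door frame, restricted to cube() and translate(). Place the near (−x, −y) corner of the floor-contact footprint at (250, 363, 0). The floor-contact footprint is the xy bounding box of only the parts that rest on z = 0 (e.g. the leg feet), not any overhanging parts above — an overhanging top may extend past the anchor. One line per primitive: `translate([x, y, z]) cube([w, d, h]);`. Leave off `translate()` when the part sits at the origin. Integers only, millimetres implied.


translate([250, 363, 0]) cube([93, 141, 2088]);
translate([1320, 363, 0]) cube([93, 141, 2088]);
translate([250, 363, 2088]) cube([1163, 141, 50]);


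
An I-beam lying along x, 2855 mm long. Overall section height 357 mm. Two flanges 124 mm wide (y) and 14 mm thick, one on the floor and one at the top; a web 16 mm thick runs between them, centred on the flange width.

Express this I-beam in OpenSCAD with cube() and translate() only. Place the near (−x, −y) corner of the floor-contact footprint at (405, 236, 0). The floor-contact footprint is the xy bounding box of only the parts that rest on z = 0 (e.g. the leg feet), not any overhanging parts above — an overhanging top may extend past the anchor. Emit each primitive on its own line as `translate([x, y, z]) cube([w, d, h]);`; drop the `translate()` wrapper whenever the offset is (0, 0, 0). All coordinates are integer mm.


translate([405, 236, 0]) cube([2855, 124, 14]);
translate([405, 290, 14]) cube([2855, 16, 329]);
translate([405, 236, 343]) cube([2855, 124, 14]);


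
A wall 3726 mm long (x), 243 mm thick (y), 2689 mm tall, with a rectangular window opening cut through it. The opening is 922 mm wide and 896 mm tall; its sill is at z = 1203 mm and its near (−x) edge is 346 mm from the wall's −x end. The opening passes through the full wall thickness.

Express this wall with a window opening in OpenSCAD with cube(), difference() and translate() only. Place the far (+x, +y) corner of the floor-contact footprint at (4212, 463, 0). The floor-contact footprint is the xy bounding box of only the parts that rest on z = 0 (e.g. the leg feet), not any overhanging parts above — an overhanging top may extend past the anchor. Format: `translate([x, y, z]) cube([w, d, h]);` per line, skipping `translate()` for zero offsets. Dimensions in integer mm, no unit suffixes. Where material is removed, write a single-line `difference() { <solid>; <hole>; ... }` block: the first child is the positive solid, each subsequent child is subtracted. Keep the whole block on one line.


difference() { translate([486, 220, 0]) cube([3726, 243, 2689]); translate([832, 220, 1203]) cube([922, 243, 896]); }


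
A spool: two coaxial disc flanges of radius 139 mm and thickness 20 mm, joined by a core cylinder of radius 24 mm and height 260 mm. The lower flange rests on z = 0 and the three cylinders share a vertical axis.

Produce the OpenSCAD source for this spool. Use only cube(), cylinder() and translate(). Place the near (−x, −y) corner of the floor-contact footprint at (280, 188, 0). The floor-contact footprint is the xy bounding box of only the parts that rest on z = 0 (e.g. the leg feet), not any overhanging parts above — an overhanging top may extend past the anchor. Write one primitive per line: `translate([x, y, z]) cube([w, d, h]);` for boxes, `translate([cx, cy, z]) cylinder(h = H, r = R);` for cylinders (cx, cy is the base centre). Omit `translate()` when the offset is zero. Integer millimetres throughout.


translate([419, 327, 0]) cylinder(h = 20, r = 139);
translate([419, 327, 20]) cylinder(h = 260, r = 24);
translate([419, 327, 280]) cylinder(h = 20, r = 139);


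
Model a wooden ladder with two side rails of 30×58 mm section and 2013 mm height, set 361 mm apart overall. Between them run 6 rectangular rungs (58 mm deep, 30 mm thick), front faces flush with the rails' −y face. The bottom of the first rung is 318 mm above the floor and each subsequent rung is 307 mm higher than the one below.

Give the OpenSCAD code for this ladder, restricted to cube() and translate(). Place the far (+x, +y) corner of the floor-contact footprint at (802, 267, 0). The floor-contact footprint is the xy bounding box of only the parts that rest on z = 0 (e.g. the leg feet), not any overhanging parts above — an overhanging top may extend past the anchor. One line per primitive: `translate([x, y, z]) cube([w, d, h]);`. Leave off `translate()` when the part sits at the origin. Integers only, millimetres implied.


// rung span = 361 - 2*30 = 301
// rung[k] z = 318 + k*307
translate([441, 209, 0]) cube([30, 58, 2013]);
translate([772, 209, 0]) cube([30, 58, 2013]);
translate([471, 209, 318]) cube([301, 58, 30]);
translate([471, 209, 625]) cube([301, 58, 30]);
translate([471, 209, 932]) cube([301, 58, 30]);
translate([471, 209, 1239]) cube([301, 58, 30]);
translate([471, 209, 1546]) cube([301, 58, 30]);
translate([471, 209, 1853]) cube([301, 58, 30]);


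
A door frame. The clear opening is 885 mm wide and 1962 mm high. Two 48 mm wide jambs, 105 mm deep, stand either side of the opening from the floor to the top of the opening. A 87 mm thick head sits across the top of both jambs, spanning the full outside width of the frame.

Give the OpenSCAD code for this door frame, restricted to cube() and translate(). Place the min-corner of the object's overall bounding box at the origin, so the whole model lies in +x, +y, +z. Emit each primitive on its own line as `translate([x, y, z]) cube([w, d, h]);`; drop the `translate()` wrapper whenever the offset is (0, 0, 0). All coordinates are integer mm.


cube([48, 105, 1962]);
translate([933, 0, 0]) cube([48, 105, 1962]);
translate([0, 0, 1962]) cube([981, 105, 87]);


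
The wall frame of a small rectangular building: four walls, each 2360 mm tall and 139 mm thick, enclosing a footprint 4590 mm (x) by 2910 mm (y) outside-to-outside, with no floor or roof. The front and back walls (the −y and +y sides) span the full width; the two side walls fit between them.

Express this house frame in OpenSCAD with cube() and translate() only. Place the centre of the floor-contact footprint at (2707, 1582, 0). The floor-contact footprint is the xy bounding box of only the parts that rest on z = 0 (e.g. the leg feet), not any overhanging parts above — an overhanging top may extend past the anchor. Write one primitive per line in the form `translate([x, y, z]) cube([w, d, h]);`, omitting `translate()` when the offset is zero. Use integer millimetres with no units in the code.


translate([412, 127, 0]) cube([4590, 139, 2360]);
translate([412, 2898, 0]) cube([4590, 139, 2360]);
translate([412, 266, 0]) cube([139, 2632, 2360]);
translate([4863, 266, 0]) cube([139, 2632, 2360]);


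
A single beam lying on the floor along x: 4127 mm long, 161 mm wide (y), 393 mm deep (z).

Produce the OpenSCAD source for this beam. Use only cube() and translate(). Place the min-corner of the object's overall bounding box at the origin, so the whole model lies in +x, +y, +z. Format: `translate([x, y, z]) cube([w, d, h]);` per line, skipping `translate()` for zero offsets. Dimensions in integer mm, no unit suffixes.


cube([4127, 161, 393]);


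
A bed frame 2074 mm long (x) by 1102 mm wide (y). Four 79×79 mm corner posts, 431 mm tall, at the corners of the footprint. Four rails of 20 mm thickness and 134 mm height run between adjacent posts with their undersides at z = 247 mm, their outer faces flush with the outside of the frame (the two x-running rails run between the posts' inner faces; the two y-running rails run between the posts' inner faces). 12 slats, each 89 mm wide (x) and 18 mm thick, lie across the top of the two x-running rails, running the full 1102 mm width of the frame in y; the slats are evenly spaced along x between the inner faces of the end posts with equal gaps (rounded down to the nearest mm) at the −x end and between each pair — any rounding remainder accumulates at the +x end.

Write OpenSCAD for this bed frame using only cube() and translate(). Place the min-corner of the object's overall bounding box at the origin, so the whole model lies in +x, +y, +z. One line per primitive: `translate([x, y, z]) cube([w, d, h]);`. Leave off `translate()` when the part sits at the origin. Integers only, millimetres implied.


cube([79, 79, 431]);
translate([0, 1023, 0]) cube([79, 79, 431]);
translate([1995, 0, 0]) cube([79, 79, 431]);
translate([1995, 1023, 0]) cube([79, 79, 431]);
translate([79, 0, 247]) cube([1916, 20, 134]);
translate([79, 1082, 247]) cube([1916, 20, 134]);
translate([0, 79, 247]) cube([20, 944, 134]);
translate([2054, 79, 247]) cube([20, 944, 134]);
translate([144, 0, 381]) cube([89, 1102, 18]);
translate([298, 0, 381]) cube([89, 1102, 18]);
translate([452, 0, 381]) cube([89, 1102, 18]);
translate([606, 0, 381]) cube([89, 1102, 18]);
translate([760, 0, 381]) cube([89, 1102, 18]);
translate([914, 0, 381]) cube([89, 1102, 18]);
translate([1068, 0, 381]) cube([89, 1102, 18]);
translate([1222, 0, 381]) cube([89, 1102, 18]);
translate([1376, 0, 381]) cube([89, 1102, 18]);
translate([1530, 0, 381]) cube([89, 1102, 18]);
translate([1684, 0, 381]) cube([89, 1102, 18]);
translate([1838, 0, 381]) cube([89, 1102, 18]);


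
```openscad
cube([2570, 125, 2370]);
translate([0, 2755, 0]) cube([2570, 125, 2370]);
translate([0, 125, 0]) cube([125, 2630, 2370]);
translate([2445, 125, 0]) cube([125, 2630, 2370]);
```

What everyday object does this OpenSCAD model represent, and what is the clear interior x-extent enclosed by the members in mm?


A house (or room) frame. The interior width is 2320 mm.

Four 2370 mm walls enclosing a rectangle with no floor or roof — a room or house frame. Outside width is 2570 mm and wall thickness is 125 mm, so the interior width is 2570 − 2 × 125 = 2320 mm.


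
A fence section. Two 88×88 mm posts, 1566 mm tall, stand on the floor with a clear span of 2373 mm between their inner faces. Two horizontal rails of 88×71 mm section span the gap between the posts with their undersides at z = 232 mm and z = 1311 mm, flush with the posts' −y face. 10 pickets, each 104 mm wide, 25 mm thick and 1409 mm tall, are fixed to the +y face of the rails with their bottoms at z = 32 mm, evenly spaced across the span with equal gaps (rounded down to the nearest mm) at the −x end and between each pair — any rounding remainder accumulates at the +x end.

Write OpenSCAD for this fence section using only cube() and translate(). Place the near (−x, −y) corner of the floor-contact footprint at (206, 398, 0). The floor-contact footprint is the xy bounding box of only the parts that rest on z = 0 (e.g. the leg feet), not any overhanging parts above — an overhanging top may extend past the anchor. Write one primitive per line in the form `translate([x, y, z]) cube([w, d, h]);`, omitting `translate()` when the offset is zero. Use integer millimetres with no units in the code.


translate([206, 398, 0]) cube([88, 88, 1566]);
translate([2667, 398, 0]) cube([88, 88, 1566]);
translate([294, 398, 232]) cube([2373, 88, 71]);
translate([294, 398, 1311]) cube([2373, 88, 71]);
translate([415, 486, 32]) cube([104, 25, 1409]);
translate([640, 486, 32]) cube([104, 25, 1409]);
translate([865, 486, 32]) cube([104, 25, 1409]);
translate([1090, 486, 32]) cube([104, 25, 1409]);
translate([1315, 486, 32]) cube([104, 25, 1409]);
translate([1540, 486, 32]) cube([104, 25, 1409]);
translate([1765, 486, 32]) cube([104, 25, 1409]);
translate([1990, 486, 32]) cube([104, 25, 1409]);
translate([2215, 486, 32]) cube([104, 25, 1409]);
translate([2440, 486, 32]) cube([104, 25, 1409]);


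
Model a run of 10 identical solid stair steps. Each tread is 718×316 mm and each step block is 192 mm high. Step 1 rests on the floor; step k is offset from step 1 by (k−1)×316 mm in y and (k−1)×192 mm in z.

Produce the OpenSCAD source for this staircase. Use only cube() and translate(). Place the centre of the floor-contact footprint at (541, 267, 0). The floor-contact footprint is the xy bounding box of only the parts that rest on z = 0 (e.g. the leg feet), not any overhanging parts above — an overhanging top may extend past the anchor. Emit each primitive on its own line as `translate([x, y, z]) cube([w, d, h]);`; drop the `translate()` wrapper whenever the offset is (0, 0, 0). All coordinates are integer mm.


translate([182, 109, 0]) cube([718, 316, 192]);
translate([182, 425, 192]) cube([718, 316, 192]);
translate([182, 741, 384]) cube([718, 316, 192]);
translate([182, 1057, 576]) cube([718, 316, 192]);
translate([182, 1373, 768]) cube([718, 316, 192]);
translate([182, 1689, 960]) cube([718, 316, 192]);
translate([182, 2005, 1152]) cube([718, 316, 192]);
translate([182, 2321, 1344]) cube([718, 316, 192]);
translate([182, 2637, 1536]) cube([718, 316, 192]);
translate([182, 2953, 1728]) cube([718, 316, 192]);


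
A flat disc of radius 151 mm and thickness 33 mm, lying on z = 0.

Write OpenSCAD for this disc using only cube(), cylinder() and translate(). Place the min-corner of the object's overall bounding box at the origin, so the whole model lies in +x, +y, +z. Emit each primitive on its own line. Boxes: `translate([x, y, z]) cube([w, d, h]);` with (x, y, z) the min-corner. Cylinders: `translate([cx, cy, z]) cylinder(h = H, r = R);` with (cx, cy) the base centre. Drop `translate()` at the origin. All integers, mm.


translate([151, 151, 0]) cylinder(h = 33, r = 151);


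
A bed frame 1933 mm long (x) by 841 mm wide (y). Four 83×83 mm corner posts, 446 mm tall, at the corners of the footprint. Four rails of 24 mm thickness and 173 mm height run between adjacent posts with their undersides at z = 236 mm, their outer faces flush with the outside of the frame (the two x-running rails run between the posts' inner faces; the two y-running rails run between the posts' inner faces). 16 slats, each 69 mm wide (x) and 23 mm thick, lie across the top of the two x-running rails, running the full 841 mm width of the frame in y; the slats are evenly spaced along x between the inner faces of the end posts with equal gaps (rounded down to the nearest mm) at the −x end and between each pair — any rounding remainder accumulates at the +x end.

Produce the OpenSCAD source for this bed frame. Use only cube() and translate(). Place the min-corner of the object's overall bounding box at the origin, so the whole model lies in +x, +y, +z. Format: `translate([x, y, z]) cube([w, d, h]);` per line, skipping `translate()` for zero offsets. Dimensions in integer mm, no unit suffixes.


cube([83, 83, 446]);
translate([0, 758, 0]) cube([83, 83, 446]);
translate([1850, 0, 0]) cube([83, 83, 446]);
translate([1850, 758, 0]) cube([83, 83, 446]);
translate([83, 0, 236]) cube([1767, 24, 173]);
translate([83, 817, 236]) cube([1767, 24, 173]);
translate([0, 83, 236]) cube([24, 675, 173]);
translate([1909, 83, 236]) cube([24, 675, 173]);
translate([122, 0, 409]) cube([69, 841, 23]);
translate([230, 0, 409]) cube([69, 841, 23]);
translate([338, 0, 409]) cube([69, 841, 23]);
translate([446, 0, 409]) cube([69, 841, 23]);
translate([554, 0, 409]) cube([69, 841, 23]);
translate([662, 0, 409]) cube([69, 841, 23]);
translate([770, 0, 409]) cube([69, 841, 23]);
translate([878, 0, 409]) cube([69, 841, 23]);
translate([986, 0, 409]) cube([69, 841, 23]);
translate([1094, 0, 409]) cube([69, 841, 23]);
translate([1202, 0, 409]) cube([69, 841, 23]);
translate([1310, 0, 409]) cube([69, 841, 23]);
translate([1418, 0, 409]) cube([69, 841, 23]);
translate([1526, 0, 409]) cube([69, 841, 23]);
translate([1634, 0, 409]) cube([69, 841, 23]);
translate([1742, 0, 409]) cube([69, 841, 23]);


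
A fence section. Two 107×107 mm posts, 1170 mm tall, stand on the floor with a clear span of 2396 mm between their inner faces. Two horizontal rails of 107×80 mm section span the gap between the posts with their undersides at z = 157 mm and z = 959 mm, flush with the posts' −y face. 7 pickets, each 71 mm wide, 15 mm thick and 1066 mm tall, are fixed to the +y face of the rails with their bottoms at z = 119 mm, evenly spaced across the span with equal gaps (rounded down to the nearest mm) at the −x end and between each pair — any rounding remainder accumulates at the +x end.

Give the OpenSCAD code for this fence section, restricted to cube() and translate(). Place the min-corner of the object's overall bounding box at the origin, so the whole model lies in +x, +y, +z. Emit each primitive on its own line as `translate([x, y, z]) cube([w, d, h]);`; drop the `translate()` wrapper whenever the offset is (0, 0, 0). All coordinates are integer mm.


cube([107, 107, 1170]);
translate([2503, 0, 0]) cube([107, 107, 1170]);
translate([107, 0, 157]) cube([2396, 107, 80]);
translate([107, 0, 959]) cube([2396, 107, 80]);
translate([344, 107, 119]) cube([71, 15, 1066]);
translate([652, 107, 119]) cube([71, 15, 1066]);
translate([960, 107, 119]) cube([71, 15, 1066]);
translate([1268, 107, 119]) cube([71, 15, 1066]);
translate([1576, 107, 119]) cube([71, 15, 1066]);
translate([1884, 107, 119]) cube([71, 15, 1066]);
translate([2192, 107, 119]) cube([71, 15, 1066]);


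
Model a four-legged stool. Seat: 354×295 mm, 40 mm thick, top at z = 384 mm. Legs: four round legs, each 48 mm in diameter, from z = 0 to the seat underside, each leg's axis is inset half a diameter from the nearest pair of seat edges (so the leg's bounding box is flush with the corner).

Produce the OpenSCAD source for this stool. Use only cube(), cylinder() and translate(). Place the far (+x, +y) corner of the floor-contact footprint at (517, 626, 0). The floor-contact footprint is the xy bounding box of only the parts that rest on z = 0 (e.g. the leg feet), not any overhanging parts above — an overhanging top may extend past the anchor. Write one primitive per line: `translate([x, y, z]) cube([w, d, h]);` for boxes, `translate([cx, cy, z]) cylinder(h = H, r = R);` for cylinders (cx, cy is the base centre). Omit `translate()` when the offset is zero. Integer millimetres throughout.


translate([163, 331, 344]) cube([354, 295, 40]);
translate([187, 355, 0]) cylinder(h = 344, r = 24);
translate([493, 355, 0]) cylinder(h = 344, r = 24);
translate([187, 602, 0]) cylinder(h = 344, r = 24);
translate([493, 602, 0]) cylinder(h = 344, r = 24);


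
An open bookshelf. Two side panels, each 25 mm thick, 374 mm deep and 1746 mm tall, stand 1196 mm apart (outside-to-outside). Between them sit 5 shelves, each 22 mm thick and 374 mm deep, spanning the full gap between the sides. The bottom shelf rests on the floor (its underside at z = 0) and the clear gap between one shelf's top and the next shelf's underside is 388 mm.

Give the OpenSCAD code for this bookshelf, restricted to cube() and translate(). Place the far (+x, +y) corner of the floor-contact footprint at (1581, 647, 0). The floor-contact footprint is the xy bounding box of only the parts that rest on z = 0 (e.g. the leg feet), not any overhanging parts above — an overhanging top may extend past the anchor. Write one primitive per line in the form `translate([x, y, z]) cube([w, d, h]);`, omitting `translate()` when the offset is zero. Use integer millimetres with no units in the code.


translate([385, 273, 0]) cube([25, 374, 1746]);
translate([1556, 273, 0]) cube([25, 374, 1746]);
translate([410, 273, 0]) cube([1146, 374, 22]);
translate([410, 273, 410]) cube([1146, 374, 22]);
translate([410, 273, 820]) cube([1146, 374, 22]);
translate([410, 273, 1230]) cube([1146, 374, 22]);
translate([410, 273, 1640]) cube([1146, 374, 22]);


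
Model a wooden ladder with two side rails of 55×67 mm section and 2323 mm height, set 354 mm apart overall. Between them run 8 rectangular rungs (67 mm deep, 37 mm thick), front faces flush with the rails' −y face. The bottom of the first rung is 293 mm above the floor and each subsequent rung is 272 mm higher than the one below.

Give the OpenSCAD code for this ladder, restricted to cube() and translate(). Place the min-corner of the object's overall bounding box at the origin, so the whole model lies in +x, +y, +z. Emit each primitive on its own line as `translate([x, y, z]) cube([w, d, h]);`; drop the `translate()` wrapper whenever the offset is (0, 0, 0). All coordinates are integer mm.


cube([55, 67, 2323]);
translate([299, 0, 0]) cube([55, 67, 2323]);
translate([55, 0, 293]) cube([244, 67, 37]);
translate([55, 0, 565]) cube([244, 67, 37]);
translate([55, 0, 837]) cube([244, 67, 37]);
translate([55, 0, 1109]) cube([244, 67, 37]);
translate([55, 0, 1381]) cube([244, 67, 37]);
translate([55, 0, 1653]) cube([244, 67, 37]);
translate([55, 0, 1925]) cube([244, 67, 37]);
translate([55, 0, 2197]) cube([244, 67, 37]);


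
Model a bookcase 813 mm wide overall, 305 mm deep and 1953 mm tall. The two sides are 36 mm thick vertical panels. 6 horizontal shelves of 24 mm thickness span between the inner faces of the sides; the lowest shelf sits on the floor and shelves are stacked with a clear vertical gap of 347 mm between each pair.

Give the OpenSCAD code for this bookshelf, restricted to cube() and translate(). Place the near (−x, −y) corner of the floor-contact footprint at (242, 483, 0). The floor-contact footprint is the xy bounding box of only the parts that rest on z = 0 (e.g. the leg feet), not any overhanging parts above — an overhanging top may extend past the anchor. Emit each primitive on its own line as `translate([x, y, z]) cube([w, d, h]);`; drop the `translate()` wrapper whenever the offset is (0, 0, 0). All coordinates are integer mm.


translate([242, 483, 0]) cube([36, 305, 1953]);
translate([1019, 483, 0]) cube([36, 305, 1953]);
translate([278, 483, 0]) cube([741, 305, 24]);
translate([278, 483, 371]) cube([741, 305, 24]);
translate([278, 483, 742]) cube([741, 305, 24]);
translate([278, 483, 1113]) cube([741, 305, 24]);
translate([278, 483, 1484]) cube([741, 305, 24]);
translate([278, 483, 1855]) cube([741, 305, 24]);


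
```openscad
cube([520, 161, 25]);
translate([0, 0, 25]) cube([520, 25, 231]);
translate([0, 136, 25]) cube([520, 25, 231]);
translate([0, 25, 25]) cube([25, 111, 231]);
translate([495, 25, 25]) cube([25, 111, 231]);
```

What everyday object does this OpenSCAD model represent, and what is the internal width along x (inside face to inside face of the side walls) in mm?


An open box. The internal width is 470 mm.

A 520×161 base slab with four walls standing on it — an open box. The base is 520 mm wide and the walls are 25 mm thick, so the internal width is 520 − 2 × 25 = 470 mm.


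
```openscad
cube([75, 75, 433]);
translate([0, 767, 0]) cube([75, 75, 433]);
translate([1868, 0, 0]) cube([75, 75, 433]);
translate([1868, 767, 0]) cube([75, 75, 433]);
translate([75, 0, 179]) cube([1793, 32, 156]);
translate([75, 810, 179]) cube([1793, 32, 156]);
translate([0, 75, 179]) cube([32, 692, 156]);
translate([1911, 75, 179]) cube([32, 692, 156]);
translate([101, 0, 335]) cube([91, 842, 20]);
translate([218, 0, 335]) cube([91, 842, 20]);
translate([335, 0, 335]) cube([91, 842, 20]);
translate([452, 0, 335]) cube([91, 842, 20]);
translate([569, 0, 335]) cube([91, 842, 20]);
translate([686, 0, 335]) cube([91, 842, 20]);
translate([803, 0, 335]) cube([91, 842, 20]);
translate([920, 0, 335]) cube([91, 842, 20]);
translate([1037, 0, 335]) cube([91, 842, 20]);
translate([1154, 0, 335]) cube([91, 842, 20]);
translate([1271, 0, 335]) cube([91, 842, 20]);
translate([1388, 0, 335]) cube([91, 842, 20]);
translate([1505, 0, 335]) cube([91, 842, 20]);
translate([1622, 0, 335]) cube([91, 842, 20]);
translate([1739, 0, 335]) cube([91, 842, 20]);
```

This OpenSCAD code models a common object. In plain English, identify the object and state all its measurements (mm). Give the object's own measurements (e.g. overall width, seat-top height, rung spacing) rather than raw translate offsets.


A bed frame 1943 mm long (x) by 842 mm wide (y). Four 75×75 mm corner posts, 433 mm tall, at the corners of the footprint. Four rails of 32 mm thickness and 156 mm height run between adjacent posts with their undersides at z = 179 mm, their outer faces flush with the outside of the frame (the two x-running rails run between the posts' inner faces; the two y-running rails run between the posts' inner faces). 15 slats, each 91 mm wide (x) and 20 mm thick, lie across the top of the two x-running rails, running the full 842 mm width of the frame in y; along x they sit between the end posts with a 26 mm gap after the −x posts and between neighbouring slats, leaving 38 mm before the +x posts.


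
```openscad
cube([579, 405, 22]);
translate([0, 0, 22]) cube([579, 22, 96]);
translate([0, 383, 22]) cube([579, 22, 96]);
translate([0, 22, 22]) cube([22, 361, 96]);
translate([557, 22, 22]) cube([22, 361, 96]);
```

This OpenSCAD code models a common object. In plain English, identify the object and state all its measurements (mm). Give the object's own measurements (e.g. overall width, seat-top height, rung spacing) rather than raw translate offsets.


An open-topped rectangular box: outside dimensions 579×405×118 mm, with a uniform wall and base thickness of 22 mm. The base is a full 579×405 slab on the floor; four walls sit on top of the base. The front and back walls (the −y and +y sides) span the full width; the two side walls fit between them.


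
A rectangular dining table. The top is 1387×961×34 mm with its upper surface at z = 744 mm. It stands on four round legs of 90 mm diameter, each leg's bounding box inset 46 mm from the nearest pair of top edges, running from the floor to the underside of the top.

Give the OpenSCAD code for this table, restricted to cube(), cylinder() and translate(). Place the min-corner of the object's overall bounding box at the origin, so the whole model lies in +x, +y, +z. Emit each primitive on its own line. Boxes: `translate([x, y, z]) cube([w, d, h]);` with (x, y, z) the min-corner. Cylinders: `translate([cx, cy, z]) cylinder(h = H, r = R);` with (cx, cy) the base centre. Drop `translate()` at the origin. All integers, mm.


translate([0, 0, 710]) cube([1387, 961, 34]);
translate([91, 91, 0]) cylinder(h = 710, r = 45);
translate([1296, 91, 0]) cylinder(h = 710, r = 45);
translate([91, 870, 0]) cylinder(h = 710, r = 45);
translate([1296, 870, 0]) cylinder(h = 710, r = 45);


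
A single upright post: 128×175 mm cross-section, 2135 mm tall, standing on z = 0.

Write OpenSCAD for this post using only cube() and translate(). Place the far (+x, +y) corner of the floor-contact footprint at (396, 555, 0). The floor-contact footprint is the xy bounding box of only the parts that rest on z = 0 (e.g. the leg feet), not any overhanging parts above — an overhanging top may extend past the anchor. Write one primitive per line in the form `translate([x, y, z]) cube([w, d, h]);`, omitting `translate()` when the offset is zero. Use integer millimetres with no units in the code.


translate([268, 380, 0]) cube([128, 175, 2135]);


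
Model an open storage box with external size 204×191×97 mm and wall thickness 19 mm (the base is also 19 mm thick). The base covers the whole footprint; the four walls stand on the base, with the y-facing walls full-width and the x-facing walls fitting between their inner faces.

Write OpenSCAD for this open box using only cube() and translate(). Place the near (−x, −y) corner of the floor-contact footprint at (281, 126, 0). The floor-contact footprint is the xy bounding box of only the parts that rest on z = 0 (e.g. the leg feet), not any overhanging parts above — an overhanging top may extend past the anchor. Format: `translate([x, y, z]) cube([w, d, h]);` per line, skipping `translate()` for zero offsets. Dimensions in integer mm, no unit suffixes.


translate([281, 126, 0]) cube([204, 191, 19]);
translate([281, 126, 19]) cube([204, 19, 78]);
translate([281, 298, 19]) cube([204, 19, 78]);
translate([281, 145, 19]) cube([19, 153, 78]);
translate([466, 145, 19]) cube([19, 153, 78]);


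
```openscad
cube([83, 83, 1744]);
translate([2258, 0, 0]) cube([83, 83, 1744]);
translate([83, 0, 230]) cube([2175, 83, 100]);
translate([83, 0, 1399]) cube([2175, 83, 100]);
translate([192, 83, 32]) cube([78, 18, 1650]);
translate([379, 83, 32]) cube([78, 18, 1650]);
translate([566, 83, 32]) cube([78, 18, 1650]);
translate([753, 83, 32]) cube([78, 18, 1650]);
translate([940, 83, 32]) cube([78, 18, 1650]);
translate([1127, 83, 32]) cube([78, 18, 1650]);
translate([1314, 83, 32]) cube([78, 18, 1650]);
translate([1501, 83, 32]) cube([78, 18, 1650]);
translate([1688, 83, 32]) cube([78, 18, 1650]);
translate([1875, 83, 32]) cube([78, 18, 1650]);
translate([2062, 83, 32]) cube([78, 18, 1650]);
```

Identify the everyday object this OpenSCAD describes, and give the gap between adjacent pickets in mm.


A fence section. The picket gap is 109 mm.

Two posts, two rails, 11 pickets — a fence section. Span 2175 mm holds 11 pickets of 78 mm with 12 equal gaps: ⌊(2175 − 11·78) / 12⌋ = 109 mm.


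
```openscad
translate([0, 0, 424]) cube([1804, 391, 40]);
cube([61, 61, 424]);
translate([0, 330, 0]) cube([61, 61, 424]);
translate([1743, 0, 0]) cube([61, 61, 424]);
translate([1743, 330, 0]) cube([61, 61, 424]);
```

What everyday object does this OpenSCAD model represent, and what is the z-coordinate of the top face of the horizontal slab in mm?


A bench. The seat-top height is 464 mm.

A long slab on four corner posts — a bench. The slab sits at z = 424 with thickness 40, so the top is 424 + 40 = 464 mm.


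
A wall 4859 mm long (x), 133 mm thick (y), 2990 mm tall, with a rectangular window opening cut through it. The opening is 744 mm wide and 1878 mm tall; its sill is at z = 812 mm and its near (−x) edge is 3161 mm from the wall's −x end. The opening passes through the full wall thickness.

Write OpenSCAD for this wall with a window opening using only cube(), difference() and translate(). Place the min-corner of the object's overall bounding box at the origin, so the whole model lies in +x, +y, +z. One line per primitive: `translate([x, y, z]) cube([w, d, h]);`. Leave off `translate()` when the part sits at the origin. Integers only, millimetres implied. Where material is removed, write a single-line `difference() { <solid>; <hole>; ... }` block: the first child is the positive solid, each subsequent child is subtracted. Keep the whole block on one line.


difference() { cube([4859, 133, 2990]); translate([3161, 0, 812]) cube([744, 133, 1878]); }


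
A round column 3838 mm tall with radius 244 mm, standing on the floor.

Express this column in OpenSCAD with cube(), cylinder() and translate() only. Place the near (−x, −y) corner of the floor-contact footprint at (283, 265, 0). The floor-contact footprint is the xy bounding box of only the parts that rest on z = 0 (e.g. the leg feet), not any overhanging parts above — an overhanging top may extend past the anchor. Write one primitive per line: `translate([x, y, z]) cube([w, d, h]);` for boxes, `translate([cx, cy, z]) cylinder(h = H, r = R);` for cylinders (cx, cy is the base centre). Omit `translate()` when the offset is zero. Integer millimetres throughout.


translate([527, 509, 0]) cylinder(h = 3838, r = 244);


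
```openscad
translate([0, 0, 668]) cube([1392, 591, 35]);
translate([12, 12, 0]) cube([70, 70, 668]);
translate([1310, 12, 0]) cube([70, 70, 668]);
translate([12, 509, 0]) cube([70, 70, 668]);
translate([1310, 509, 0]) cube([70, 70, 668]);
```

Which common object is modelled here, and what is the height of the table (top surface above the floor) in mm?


A table. The table height is 703 mm.

A 1392×591×35 slab sits at z = 668 on four 70 mm square posts — a table. The top surface is at 668 + 35 = 703 mm.


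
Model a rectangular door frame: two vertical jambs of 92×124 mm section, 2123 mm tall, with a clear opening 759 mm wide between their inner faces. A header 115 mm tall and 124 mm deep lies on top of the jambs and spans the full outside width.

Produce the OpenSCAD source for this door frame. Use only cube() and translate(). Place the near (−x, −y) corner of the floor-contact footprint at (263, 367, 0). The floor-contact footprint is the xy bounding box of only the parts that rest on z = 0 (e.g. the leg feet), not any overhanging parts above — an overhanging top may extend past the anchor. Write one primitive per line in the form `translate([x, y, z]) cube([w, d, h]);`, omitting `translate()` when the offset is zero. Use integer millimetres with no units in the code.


translate([263, 367, 0]) cube([92, 124, 2123]);
translate([1114, 367, 0]) cube([92, 124, 2123]);
translate([263, 367, 2123]) cube([943, 124, 115]);


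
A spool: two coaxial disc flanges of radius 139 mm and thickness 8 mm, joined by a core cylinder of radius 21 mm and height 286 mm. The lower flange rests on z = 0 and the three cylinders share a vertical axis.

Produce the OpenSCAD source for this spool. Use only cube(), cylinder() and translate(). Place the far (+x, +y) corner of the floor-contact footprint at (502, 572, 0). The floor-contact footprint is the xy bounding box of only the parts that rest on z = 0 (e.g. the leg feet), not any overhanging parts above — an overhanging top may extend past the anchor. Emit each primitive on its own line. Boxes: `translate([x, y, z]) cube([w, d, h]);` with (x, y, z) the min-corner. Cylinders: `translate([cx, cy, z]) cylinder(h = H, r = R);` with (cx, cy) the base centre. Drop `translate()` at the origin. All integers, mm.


translate([363, 433, 0]) cylinder(h = 8, r = 139);
translate([363, 433, 8]) cylinder(h = 286, r = 21);
translate([363, 433, 294]) cylinder(h = 8, r = 139);


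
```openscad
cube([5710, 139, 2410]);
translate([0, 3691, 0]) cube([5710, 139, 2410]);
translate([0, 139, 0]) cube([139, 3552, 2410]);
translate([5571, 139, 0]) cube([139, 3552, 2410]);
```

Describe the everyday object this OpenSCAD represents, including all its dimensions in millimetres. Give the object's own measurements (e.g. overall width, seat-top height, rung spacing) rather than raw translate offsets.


The wall frame of a small rectangular building: four walls, each 2410 mm tall and 139 mm thick, enclosing a footprint 5710 mm (x) by 3830 mm (y) outside-to-outside, with no floor or roof. The front and back walls (the −y and +y sides) span the full width; the two side walls fit between them.


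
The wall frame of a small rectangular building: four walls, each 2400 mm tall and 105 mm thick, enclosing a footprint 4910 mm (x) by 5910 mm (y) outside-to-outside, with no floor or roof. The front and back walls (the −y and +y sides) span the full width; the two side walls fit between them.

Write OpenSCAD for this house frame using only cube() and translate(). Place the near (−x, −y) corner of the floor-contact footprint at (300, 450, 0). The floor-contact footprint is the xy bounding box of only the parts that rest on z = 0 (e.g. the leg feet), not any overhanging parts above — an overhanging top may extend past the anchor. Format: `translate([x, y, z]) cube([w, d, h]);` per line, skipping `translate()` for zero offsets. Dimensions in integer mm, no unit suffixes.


translate([300, 450, 0]) cube([4910, 105, 2400]);
translate([300, 6255, 0]) cube([4910, 105, 2400]);
translate([300, 555, 0]) cube([105, 5700, 2400]);
translate([5105, 555, 0]) cube([105, 5700, 2400]);


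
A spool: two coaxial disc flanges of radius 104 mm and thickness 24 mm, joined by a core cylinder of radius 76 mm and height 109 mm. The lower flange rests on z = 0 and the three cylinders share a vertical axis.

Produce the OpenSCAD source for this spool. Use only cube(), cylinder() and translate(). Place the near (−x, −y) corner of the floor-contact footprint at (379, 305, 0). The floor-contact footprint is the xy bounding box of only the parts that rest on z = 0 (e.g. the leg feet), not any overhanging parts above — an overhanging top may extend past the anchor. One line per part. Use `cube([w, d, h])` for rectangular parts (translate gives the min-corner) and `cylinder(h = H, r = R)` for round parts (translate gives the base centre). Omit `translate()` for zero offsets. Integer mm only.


translate([483, 409, 0]) cylinder(h = 24, r = 104);
translate([483, 409, 24]) cylinder(h = 109, r = 76);
translate([483, 409, 133]) cylinder(h = 24, r = 104);
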